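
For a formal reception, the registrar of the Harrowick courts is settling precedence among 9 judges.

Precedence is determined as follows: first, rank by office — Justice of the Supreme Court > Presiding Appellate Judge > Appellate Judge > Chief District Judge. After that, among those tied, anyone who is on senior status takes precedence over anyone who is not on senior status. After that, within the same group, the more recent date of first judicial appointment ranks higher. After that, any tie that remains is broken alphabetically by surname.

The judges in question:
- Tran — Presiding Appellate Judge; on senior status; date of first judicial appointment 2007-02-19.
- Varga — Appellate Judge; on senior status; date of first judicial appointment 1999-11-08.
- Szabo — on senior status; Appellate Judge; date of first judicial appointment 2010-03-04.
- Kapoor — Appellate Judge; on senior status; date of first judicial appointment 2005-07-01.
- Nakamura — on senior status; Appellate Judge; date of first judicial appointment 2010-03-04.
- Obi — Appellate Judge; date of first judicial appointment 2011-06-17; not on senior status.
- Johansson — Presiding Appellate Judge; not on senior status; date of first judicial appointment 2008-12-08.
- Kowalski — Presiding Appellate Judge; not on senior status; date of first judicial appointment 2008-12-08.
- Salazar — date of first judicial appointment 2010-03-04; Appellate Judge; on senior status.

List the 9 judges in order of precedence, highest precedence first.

Tran, Johansson, Kowalski, Nakamura, Salazar, Szabo, Kapoor, Varga, Obi

By office: Tran, Johansson and Kowalski (Presiding Appellate Judge); then Nakamura, Salazar, Szabo, Kapoor, Varga and Obi (Appellate Judge).
Among Tran, Johansson and Kowalski, on senior status before not on senior status: Tran (on senior status) before Johansson and Kowalski (not on senior status).
Johansson and Kowalski both have date of first judicial appointment 2008-12-08, so the next rule applies.
Among Johansson and Kowalski, alphabetically by surname: Johansson before Kowalski.
Among Nakamura, Salazar, Szabo, Kapoor, Varga and Obi, on senior status before not on senior status: Nakamura, Salazar, Szabo, Kapoor and Varga (on senior status) before Obi (not on senior status).
Among Nakamura, Salazar, Szabo, Kapoor and Varga, by date of first judicial appointment (later first): Nakamura, Salazar and Szabo (2010-03-04) before Kapoor (2005-07-01) before Varga (1999-11-08).
Among Nakamura, Salazar and Szabo, alphabetically by surname: Nakamura before Salazar before Szabo.
Full order: Tran, Johansson, Kowalski, Nakamura, Salazar, Szabo, Kapoor, Varga, Obi.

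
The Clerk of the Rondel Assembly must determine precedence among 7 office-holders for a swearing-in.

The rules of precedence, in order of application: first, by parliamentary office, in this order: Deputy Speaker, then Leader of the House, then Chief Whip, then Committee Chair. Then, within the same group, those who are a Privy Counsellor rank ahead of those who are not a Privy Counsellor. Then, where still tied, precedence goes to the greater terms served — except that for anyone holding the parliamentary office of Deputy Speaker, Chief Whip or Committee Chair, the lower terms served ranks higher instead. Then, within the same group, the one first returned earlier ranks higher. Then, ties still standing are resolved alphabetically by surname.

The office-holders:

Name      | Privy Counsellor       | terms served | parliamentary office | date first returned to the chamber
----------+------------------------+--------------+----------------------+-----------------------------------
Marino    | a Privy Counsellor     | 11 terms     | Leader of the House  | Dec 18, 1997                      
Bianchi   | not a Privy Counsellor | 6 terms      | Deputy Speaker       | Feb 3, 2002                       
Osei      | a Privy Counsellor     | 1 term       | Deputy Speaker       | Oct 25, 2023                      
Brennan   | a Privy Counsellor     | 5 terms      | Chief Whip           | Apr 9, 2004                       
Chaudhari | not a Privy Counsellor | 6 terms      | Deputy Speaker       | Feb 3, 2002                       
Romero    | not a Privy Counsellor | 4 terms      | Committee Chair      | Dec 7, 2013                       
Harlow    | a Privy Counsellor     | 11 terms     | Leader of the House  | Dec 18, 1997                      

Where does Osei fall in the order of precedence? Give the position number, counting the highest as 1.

1

By parliamentary office: Osei, Bianchi and Chaudhari (Deputy Speaker); then Harlow and Marino (Leader of the House); then Brennan (Chief Whip); then Romero (Committee Chair).
Among Osei, Bianchi and Chaudhari, a Privy Counsellor before not a Privy Counsellor: Osei (a Privy Counsellor) before Bianchi and Chaudhari (not a Privy Counsellor).
Bianchi and Chaudhari both have terms served 6 terms, so the next rule applies.
Bianchi and Chaudhari both have date first returned to the chamber Feb 3, 2002, so the next rule applies.
Among Bianchi and Chaudhari, alphabetically by surname: Bianchi before Chaudhari.
Harlow and Marino are each a Privy Counsellor, so the next rule applies.
Harlow and Marino both have terms served 11 terms, so the next rule applies.
Harlow and Marino both have date first returned to the chamber Dec 18, 1997, so the next rule applies.
Among Harlow and Marino, alphabetically by surname: Harlow before Marino.
Order: Osei, Bianchi, Chaudhari, Harlow, Marino, Brennan, Romero. So position 1.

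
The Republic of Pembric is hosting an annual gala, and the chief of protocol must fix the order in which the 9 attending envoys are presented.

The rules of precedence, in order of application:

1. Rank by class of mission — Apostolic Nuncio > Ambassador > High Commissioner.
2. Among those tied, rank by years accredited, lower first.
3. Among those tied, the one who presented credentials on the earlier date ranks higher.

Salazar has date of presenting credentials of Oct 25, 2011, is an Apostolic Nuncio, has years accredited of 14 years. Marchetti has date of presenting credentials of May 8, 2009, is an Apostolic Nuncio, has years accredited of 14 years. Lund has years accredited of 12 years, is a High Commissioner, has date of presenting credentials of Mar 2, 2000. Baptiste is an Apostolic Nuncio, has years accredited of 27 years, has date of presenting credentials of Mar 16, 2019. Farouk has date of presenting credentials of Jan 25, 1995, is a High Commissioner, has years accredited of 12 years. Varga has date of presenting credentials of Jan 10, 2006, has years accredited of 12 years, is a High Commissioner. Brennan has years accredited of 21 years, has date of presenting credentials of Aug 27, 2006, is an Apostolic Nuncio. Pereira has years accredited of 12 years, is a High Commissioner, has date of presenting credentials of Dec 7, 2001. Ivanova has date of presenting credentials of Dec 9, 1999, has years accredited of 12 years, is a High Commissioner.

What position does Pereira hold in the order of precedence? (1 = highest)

By class of mission: Marchetti, Salazar, Brennan and Baptiste (Apostolic Nuncio); then Farouk, Ivanova, Lund, Pereira and Varga (High Commissioner).
Among Marchetti, Salazar, Brennan and Baptiste, by years accredited (lower first): Marchetti and Salazar (14 years) before Brennan (21 years) before Baptiste (27 years).
Among Marchetti and Salazar, by date of presenting credentials (earlier first): Marchetti (May 8, 2009) before Salazar (Oct 25, 2011).
Farouk, Ivanova, Lund, Pereira and Varga all have years accredited 12 years, so the next rule applies.
Among Farouk, Ivanova, Lund, Pereira and Varga, by date of presenting credentials (earlier first): Farouk (Jan 25, 1995) before Ivanova (Dec 9, 1999) before Lund (Mar 2, 2000) before Pereira (Dec 7, 2001) before Varga (Jan 10, 2006).
Order: Marchetti, Salazar, Brennan, Baptiste, Farouk, Ivanova, Lund, Pereira, Varga. So position 8.

8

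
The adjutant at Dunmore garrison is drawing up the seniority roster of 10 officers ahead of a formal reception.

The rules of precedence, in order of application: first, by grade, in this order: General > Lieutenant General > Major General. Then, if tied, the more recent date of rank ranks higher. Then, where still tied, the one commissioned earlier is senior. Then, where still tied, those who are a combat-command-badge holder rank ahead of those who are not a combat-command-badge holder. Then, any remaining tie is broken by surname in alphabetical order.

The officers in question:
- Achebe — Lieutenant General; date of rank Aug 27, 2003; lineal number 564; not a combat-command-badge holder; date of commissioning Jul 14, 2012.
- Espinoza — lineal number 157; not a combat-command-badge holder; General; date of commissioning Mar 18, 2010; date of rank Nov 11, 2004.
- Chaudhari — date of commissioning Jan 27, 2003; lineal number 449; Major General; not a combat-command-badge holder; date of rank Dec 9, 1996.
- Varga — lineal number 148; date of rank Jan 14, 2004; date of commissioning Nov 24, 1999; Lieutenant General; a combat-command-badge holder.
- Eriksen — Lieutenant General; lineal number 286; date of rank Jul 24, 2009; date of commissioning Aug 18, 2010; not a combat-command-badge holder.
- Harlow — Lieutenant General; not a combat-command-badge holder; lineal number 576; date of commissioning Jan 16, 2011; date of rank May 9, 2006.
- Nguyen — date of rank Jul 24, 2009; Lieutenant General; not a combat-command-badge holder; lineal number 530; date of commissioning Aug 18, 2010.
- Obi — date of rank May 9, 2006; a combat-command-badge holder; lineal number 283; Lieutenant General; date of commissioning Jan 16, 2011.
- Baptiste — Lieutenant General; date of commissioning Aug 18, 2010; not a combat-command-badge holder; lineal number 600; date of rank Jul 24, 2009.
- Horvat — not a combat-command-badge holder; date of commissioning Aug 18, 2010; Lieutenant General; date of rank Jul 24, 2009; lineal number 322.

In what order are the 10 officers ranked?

By grade: Espinoza (General); then Baptiste, Eriksen, Horvat, Nguyen, Obi, Harlow, Varga and Achebe (Lieutenant General); then Chaudhari (Major General).
Among Baptiste, Eriksen, Horvat, Nguyen, Obi, Harlow, Varga and Achebe, by date of rank (later first): Baptiste, Eriksen, Horvat and Nguyen (Jul 24, 2009) before Obi and Harlow (May 9, 2006) before Varga (Jan 14, 2004) before Achebe (Aug 27, 2003).
Baptiste, Eriksen, Horvat and Nguyen all have date of commissioning Aug 18, 2010, so the next rule applies.
Baptiste, Eriksen, Horvat and Nguyen are each not a combat-command-badge holder, so the next rule applies.
Among Baptiste, Eriksen, Horvat and Nguyen, alphabetically by surname: Baptiste before Eriksen before Horvat before Nguyen.
Obi and Harlow both have date of commissioning Jan 16, 2011, so the next rule applies.
Among Obi and Harlow, a combat-command-badge holder before not a combat-command-badge holder: Obi (a combat-command-badge holder) before Harlow (not a combat-command-badge holder).
Full order: Espinoza, Baptiste, Eriksen, Horvat, Nguyen, Obi, Harlow, Varga, Achebe, Chaudhari.

Espinoza, Baptiste, Eriksen, Horvat, Nguyen, Obi, Harlow, Varga, Achebe, Chaudhari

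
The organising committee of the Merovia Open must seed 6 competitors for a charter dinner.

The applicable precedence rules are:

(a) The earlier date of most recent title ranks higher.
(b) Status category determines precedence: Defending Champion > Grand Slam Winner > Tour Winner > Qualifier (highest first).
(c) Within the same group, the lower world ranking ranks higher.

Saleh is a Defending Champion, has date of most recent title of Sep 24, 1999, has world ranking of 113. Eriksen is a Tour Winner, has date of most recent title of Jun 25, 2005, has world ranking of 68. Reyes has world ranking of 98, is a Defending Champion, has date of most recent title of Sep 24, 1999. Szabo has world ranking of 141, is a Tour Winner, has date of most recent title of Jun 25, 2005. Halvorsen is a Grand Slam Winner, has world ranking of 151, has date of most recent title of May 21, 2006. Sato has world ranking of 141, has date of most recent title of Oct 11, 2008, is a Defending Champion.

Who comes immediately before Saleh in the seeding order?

Reyes

By date of most recent title (earlier first): Reyes and Saleh (both Sep 24, 1999); then Eriksen and Szabo (both Jun 25, 2005); then Halvorsen (May 21, 2006); then Sato (Oct 11, 2008).
Reyes and Saleh are each Defending Champion, so the next rule applies.
Among Reyes and Saleh, by world ranking (lower first): Reyes (98) before Saleh (113).
Eriksen and Szabo are each Tour Winner, so the next rule applies.
Among Eriksen and Szabo, by world ranking (lower first): Eriksen (68) before Szabo (141).
Order: Reyes, Saleh, Eriksen, Szabo, Halvorsen, Sato.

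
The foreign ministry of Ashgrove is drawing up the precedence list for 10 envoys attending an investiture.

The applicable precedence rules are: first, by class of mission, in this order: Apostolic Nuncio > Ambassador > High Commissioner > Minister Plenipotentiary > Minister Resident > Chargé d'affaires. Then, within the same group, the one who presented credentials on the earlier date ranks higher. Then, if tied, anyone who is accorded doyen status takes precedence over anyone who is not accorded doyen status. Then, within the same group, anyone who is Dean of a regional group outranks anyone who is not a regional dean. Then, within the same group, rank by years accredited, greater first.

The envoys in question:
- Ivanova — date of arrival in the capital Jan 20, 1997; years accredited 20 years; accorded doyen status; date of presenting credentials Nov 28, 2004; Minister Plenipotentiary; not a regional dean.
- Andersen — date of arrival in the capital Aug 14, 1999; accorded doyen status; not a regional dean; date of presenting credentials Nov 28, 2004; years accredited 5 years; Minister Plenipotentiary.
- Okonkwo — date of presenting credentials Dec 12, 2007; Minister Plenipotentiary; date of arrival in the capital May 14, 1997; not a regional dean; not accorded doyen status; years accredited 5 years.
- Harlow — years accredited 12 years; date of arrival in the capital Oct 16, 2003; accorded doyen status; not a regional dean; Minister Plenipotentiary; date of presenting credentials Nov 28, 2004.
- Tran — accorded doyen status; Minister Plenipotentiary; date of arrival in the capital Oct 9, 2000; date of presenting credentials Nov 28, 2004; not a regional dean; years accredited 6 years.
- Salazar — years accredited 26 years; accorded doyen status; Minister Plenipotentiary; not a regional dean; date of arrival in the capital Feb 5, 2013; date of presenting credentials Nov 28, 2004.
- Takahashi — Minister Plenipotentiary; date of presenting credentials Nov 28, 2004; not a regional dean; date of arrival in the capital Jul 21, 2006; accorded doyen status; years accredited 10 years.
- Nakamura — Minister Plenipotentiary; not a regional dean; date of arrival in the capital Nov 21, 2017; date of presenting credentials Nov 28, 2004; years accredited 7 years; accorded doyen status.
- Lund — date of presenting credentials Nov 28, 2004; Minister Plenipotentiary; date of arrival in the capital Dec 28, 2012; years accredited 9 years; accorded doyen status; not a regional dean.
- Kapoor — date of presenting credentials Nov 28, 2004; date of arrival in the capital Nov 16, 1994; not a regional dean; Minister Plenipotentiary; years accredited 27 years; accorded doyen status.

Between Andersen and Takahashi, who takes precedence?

Takahashi

By class of mission: Kapoor, Salazar, Ivanova, Harlow, Takahashi, Lund, Nakamura, Tran, Andersen and Okonkwo (Minister Plenipotentiary).
Among Kapoor, Salazar, Ivanova, Harlow, Takahashi, Lund, Nakamura, Tran, Andersen and Okonkwo, by date of presenting credentials (earlier first): Kapoor, Salazar, Ivanova, Harlow, Takahashi, Lund, Nakamura, Tran and Andersen (Nov 28, 2004) before Okonkwo (Dec 12, 2007).
Kapoor, Salazar, Ivanova, Harlow, Takahashi, Lund, Nakamura, Tran and Andersen are each accorded doyen status, so the next rule applies.
Kapoor, Salazar, Ivanova, Harlow, Takahashi, Lund, Nakamura, Tran and Andersen are each not a regional dean, so the next rule applies.
Among Kapoor, Salazar, Ivanova, Harlow, Takahashi, Lund, Nakamura, Tran and Andersen, by years accredited (higher first): Kapoor (27 years) before Salazar (26 years) before Ivanova (20 years) before Harlow (12 years) before Takahashi (10 years) before Lund (9 years) before Nakamura (7 years) before Tran (6 years) before Andersen (5 years).
So Takahashi takes precedence.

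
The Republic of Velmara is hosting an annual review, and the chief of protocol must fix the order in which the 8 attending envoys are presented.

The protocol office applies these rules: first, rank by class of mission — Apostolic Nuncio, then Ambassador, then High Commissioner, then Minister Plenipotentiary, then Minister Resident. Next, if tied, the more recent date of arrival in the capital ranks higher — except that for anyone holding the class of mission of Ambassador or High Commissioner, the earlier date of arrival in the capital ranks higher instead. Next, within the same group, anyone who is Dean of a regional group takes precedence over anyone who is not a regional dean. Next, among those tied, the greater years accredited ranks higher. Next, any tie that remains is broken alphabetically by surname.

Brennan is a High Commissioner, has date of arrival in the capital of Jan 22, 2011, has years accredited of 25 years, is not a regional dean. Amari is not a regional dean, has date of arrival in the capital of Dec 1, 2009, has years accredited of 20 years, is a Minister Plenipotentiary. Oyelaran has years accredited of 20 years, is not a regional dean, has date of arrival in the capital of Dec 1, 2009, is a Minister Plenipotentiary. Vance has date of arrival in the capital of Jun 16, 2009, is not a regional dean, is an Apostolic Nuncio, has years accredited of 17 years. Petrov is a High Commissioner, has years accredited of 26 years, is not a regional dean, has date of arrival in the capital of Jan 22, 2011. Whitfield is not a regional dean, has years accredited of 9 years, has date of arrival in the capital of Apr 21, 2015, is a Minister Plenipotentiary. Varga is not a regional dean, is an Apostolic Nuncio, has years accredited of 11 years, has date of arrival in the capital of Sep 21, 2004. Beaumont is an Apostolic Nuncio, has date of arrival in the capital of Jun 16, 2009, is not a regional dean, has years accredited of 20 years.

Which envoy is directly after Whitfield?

By class of mission: Beaumont, Vance and Varga (Apostolic Nuncio); then Petrov and Brennan (High Commissioner); then Whitfield, Amari and Oyelaran (Minister Plenipotentiary).
Among Beaumont, Vance and Varga, by date of arrival in the capital (later first): Beaumont and Vance (Jun 16, 2009) before Varga (Sep 21, 2004).
Beaumont and Vance are each not a regional dean, so the next rule applies.
Among Beaumont and Vance, by years accredited (higher first): Beaumont (20 years) before Vance (17 years).
Petrov and Brennan both have date of arrival in the capital Jan 22, 2011, so the next rule applies.
Petrov and Brennan are each not a regional dean, so the next rule applies.
Among Petrov and Brennan, by years accredited (higher first): Petrov (26 years) before Brennan (25 years).
Among Whitfield, Amari and Oyelaran, by date of arrival in the capital (later first): Whitfield (Apr 21, 2015) before Amari and Oyelaran (Dec 1, 2009).
Amari and Oyelaran are each not a regional dean, so the next rule applies.
Amari and Oyelaran both have years accredited 20 years, so the next rule applies.
Among Amari and Oyelaran, alphabetically by surname: Amari before Oyelaran.
Order: Beaumont, Vance, Varga, Petrov, Brennan, Whitfield, Amari, Oyelaran.

Amari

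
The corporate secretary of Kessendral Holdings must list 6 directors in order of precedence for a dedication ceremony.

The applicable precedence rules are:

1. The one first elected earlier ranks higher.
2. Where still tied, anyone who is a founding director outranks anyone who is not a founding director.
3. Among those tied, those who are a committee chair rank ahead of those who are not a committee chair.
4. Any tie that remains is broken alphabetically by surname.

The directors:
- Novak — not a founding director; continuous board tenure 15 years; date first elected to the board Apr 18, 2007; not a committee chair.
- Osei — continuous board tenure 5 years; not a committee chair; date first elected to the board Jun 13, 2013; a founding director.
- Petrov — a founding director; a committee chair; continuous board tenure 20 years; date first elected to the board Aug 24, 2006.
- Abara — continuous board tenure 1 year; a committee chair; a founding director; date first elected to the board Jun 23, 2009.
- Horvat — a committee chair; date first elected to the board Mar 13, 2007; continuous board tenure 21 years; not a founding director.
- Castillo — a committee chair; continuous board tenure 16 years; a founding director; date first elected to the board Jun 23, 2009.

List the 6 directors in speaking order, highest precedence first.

By date first elected to the board (earlier first): Petrov (Aug 24, 2006); then Horvat (Mar 13, 2007); then Novak (Apr 18, 2007); then Abara and Castillo (both Jun 23, 2009); then Osei (Jun 13, 2013).
Abara and Castillo are each a founding director, so the next rule applies.
Abara and Castillo are each a committee chair, so the next rule applies.
Among Abara and Castillo, alphabetically by surname: Abara before Castillo.
Full order: Petrov, Horvat, Novak, Abara, Castillo, Osei.

Petrov, Horvat, Novak, Abara, Castillo, Osei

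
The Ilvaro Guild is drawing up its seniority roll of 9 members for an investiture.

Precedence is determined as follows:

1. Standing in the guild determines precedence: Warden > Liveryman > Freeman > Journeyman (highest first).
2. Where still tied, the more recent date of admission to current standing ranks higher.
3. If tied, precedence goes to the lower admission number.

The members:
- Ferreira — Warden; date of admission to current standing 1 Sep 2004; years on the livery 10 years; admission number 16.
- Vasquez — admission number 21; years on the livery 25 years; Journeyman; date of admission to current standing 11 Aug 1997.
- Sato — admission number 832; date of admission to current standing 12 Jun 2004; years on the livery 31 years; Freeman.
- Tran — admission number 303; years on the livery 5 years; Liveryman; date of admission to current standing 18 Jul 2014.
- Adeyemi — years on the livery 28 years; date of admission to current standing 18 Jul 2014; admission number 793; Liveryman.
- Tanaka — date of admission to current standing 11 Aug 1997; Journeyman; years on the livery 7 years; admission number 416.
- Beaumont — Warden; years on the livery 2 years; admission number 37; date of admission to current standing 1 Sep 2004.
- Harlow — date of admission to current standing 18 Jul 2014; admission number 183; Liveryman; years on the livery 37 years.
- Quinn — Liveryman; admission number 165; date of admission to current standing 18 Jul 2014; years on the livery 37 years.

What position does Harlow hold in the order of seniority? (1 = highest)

4

By standing in the guild: Ferreira and Beaumont (Warden); then Quinn, Harlow, Tran and Adeyemi (Liveryman); then Sato (Freeman); then Vasquez and Tanaka (Journeyman).
Ferreira and Beaumont both have date of admission to current standing 1 Sep 2004, so the next rule applies.
Among Ferreira and Beaumont, by admission number (lower first): Ferreira (16) before Beaumont (37).
Quinn, Harlow, Tran and Adeyemi all have date of admission to current standing 18 Jul 2014, so the next rule applies.
Among Quinn, Harlow, Tran and Adeyemi, by admission number (lower first): Quinn (165) before Harlow (183) before Tran (303) before Adeyemi (793).
Vasquez and Tanaka both have date of admission to current standing 11 Aug 1997, so the next rule applies.
Among Vasquez and Tanaka, by admission number (lower first): Vasquez (21) before Tanaka (416).
Order: Ferreira, Beaumont, Quinn, Harlow, Tran, Adeyemi, Sato, Vasquez, Tanaka. So position 4.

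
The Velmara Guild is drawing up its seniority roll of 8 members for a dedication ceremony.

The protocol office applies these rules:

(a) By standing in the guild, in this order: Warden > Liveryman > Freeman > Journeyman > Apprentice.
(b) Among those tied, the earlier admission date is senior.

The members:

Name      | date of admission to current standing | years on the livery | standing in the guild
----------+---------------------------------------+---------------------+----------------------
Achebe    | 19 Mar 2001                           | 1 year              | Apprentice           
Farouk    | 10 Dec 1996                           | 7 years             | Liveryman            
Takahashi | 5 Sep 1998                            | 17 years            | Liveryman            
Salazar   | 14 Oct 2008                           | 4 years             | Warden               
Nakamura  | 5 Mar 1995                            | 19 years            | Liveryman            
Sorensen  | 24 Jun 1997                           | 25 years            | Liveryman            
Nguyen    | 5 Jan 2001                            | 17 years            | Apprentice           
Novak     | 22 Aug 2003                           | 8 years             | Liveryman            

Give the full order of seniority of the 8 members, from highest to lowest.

By standing in the guild: Salazar (Warden); then Nakamura, Farouk, Sorensen, Takahashi and Novak (Liveryman); then Nguyen and Achebe (Apprentice).
Among Nakamura, Farouk, Sorensen, Takahashi and Novak, by date of admission to current standing (earlier first): Nakamura (5 Mar 1995) before Farouk (10 Dec 1996) before Sorensen (24 Jun 1997) before Takahashi (5 Sep 1998) before Novak (22 Aug 2003).
Among Nguyen and Achebe, by date of admission to current standing (earlier first): Nguyen (5 Jan 2001) before Achebe (19 Mar 2001).
Full order: Salazar, Nakamura, Farouk, Sorensen, Takahashi, Novak, Nguyen, Achebe.

Salazar, Nakamura, Farouk, Sorensen, Takahashi, Novak, Nguyen, Achebe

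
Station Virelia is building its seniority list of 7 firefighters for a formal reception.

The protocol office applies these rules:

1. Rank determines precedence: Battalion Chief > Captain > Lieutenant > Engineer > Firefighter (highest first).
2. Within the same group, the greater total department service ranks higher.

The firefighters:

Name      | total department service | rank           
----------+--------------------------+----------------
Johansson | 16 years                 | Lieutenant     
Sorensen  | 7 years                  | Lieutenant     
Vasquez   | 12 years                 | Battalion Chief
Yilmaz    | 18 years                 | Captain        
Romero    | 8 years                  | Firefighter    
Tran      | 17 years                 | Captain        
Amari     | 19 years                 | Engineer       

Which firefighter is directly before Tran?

Yilmaz

By rank: Vasquez (Battalion Chief); then Yilmaz and Tran (Captain); then Johansson and Sorensen (Lieutenant); then Amari (Engineer); then Romero (Firefighter).
Among Yilmaz and Tran, by total department service (higher first): Yilmaz (18 years) before Tran (17 years).
Among Johansson and Sorensen, by total department service (higher first): Johansson (16 years) before Sorensen (7 years).
Order: Vasquez, Yilmaz, Tran, Johansson, Sorensen, Amari, Romero.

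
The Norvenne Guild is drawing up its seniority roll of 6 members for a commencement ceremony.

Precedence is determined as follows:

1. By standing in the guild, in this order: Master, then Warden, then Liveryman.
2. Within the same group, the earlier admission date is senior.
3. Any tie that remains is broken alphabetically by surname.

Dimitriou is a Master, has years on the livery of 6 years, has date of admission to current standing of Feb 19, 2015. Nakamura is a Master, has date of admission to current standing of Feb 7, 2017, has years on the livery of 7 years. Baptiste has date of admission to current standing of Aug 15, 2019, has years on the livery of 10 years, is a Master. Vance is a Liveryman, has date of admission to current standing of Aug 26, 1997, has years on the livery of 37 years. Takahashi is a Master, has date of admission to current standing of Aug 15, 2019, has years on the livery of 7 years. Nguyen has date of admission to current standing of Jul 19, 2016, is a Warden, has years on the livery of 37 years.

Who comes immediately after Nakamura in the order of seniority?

Baptiste

By standing in the guild: Dimitriou, Nakamura, Baptiste and Takahashi (Master); then Nguyen (Warden); then Vance (Liveryman).
Among Dimitriou, Nakamura, Baptiste and Takahashi, by date of admission to current standing (earlier first): Dimitriou (Feb 19, 2015) before Nakamura (Feb 7, 2017) before Baptiste and Takahashi (Aug 15, 2019).
Among Baptiste and Takahashi, alphabetically by surname: Baptiste before Takahashi.
Order: Dimitriou, Nakamura, Baptiste, Takahashi, Nguyen, Vance.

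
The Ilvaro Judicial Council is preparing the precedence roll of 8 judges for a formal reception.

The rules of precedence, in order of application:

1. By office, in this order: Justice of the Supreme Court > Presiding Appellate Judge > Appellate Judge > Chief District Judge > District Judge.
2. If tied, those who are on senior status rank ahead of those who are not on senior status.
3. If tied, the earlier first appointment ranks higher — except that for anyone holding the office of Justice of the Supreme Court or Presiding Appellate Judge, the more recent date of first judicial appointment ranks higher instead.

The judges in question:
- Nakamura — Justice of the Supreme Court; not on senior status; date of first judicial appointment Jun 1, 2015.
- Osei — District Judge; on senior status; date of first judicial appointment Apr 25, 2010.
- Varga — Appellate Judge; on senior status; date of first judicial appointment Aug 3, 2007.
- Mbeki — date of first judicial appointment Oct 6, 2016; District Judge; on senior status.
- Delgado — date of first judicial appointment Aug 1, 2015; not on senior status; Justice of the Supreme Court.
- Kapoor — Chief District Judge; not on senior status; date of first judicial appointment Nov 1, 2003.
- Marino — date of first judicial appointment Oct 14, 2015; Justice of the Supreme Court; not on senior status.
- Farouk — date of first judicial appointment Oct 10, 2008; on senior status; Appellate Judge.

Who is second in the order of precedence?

By office: Marino, Delgado and Nakamura (Justice of the Supreme Court); then Varga and Farouk (Appellate Judge); then Kapoor (Chief District Judge); then Osei and Mbeki (District Judge).
Marino, Delgado and Nakamura are each not on senior status, so the next rule applies.
Among Marino, Delgado and Nakamura, by date of first judicial appointment (later first) (reversed rule for this group): Marino (Oct 14, 2015) before Delgado (Aug 1, 2015) before Nakamura (Jun 1, 2015).
Varga and Farouk are each on senior status, so the next rule applies.
Among Varga and Farouk, by date of first judicial appointment (earlier first): Varga (Aug 3, 2007) before Farouk (Oct 10, 2008).
Osei and Mbeki are each on senior status, so the next rule applies.
Among Osei and Mbeki, by date of first judicial appointment (earlier first): Osei (Apr 25, 2010) before Mbeki (Oct 6, 2016).
Order: Marino, Delgado, Nakamura, Varga, Farouk, Kapoor, Osei, Mbeki.

Delgado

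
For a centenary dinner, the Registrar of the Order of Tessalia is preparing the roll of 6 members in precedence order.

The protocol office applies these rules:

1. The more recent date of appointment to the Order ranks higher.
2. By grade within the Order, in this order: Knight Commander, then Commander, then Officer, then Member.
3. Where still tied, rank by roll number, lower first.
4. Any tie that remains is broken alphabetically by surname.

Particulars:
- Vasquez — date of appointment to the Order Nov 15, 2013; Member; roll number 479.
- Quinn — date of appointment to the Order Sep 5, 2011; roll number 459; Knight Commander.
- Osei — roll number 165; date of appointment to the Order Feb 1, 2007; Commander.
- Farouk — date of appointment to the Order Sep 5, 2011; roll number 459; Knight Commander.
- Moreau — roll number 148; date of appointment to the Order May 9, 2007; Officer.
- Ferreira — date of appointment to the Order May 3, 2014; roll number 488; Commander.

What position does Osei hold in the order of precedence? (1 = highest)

By date of appointment to the Order (later first): Ferreira (May 3, 2014); then Vasquez (Nov 15, 2013); then Farouk and Quinn (both Sep 5, 2011); then Moreau (May 9, 2007); then Osei (Feb 1, 2007).
Farouk and Quinn are each Knight Commander, so the next rule applies.
Farouk and Quinn both have roll number 459, so the next rule applies.
Among Farouk and Quinn, alphabetically by surname: Farouk before Quinn.
Order: Ferreira, Vasquez, Farouk, Quinn, Moreau, Osei. So position 6.

6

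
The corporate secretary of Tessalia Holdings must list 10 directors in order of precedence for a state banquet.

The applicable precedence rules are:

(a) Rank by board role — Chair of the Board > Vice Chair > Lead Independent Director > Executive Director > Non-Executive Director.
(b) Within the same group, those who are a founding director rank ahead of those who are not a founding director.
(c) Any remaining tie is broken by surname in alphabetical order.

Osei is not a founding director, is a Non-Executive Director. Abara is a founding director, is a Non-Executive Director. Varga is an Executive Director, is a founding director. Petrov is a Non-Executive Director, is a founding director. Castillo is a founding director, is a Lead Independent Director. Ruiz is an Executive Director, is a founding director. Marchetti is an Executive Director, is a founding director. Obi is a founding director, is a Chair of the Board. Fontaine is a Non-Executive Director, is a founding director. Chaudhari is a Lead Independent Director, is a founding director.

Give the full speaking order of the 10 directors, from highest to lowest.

By board role: Obi (Chair of the Board); then Castillo and Chaudhari (Lead Independent Director); then Marchetti, Ruiz and Varga (Executive Director); then Abara, Fontaine, Petrov and Osei (Non-Executive Director).
Castillo and Chaudhari are each a founding director, so the next rule applies.
Among Castillo and Chaudhari, alphabetically by surname: Castillo before Chaudhari.
Marchetti, Ruiz and Varga are each a founding director, so the next rule applies.
Among Marchetti, Ruiz and Varga, alphabetically by surname: Marchetti before Ruiz before Varga.
Among Abara, Fontaine, Petrov and Osei, a founding director before not a founding director: Abara, Fontaine and Petrov (a founding director) before Osei (not a founding director).
Among Abara, Fontaine and Petrov, alphabetically by surname: Abara before Fontaine before Petrov.
Full order: Obi, Castillo, Chaudhari, Marchetti, Ruiz, Varga, Abara, Fontaine, Petrov, Osei.

Obi, Castillo, Chaudhari, Marchetti, Ruiz, Varga, Abara, Fontaine, Petrov, Osei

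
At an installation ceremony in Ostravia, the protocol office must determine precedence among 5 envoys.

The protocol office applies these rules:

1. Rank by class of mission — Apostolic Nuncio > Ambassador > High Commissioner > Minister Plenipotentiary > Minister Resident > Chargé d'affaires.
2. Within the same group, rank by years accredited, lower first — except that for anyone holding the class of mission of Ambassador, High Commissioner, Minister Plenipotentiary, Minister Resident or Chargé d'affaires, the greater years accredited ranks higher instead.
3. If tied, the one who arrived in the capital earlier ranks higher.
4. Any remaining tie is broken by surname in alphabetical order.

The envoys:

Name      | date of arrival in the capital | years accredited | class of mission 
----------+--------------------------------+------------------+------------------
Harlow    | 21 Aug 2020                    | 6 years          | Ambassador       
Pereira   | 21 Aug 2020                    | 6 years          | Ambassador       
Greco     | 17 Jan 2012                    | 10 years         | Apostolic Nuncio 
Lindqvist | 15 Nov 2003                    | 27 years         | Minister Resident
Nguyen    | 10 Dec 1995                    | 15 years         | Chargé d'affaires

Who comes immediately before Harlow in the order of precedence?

Greco

By class of mission: Greco (Apostolic Nuncio); then Harlow and Pereira (Ambassador); then Lindqvist (Minister Resident); then Nguyen (Chargé d'affaires).
Harlow and Pereira both have years accredited 6 years, so the next rule applies.
Harlow and Pereira both have date of arrival in the capital 21 Aug 2020, so the next rule applies.
Among Harlow and Pereira, alphabetically by surname: Harlow before Pereira.
Order: Greco, Harlow, Pereira, Lindqvist, Nguyen.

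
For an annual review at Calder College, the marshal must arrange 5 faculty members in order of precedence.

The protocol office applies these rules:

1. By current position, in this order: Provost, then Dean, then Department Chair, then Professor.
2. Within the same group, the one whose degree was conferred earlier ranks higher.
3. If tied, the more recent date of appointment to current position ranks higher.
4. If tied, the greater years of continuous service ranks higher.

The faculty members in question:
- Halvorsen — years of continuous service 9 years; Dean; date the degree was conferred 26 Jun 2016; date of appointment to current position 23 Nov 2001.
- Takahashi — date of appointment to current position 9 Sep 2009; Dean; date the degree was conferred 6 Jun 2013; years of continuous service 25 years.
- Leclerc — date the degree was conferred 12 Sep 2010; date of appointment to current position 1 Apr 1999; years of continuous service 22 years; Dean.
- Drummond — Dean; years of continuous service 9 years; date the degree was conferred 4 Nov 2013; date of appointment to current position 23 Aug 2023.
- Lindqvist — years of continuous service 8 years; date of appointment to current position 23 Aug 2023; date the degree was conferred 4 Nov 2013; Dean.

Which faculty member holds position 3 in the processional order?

Drummond

By current position: Leclerc, Takahashi, Drummond, Lindqvist and Halvorsen (Dean).
Among Leclerc, Takahashi, Drummond, Lindqvist and Halvorsen, by date the degree was conferred (earlier first): Leclerc (12 Sep 2010) before Takahashi (6 Jun 2013) before Drummond and Lindqvist (4 Nov 2013) before Halvorsen (26 Jun 2016).
Drummond and Lindqvist both have date of appointment to current position 23 Aug 2023, so the next rule applies.
Among Drummond and Lindqvist, by years of continuous service (higher first): Drummond (9 years) before Lindqvist (8 years).
Order: Leclerc, Takahashi, Drummond, Lindqvist, Halvorsen.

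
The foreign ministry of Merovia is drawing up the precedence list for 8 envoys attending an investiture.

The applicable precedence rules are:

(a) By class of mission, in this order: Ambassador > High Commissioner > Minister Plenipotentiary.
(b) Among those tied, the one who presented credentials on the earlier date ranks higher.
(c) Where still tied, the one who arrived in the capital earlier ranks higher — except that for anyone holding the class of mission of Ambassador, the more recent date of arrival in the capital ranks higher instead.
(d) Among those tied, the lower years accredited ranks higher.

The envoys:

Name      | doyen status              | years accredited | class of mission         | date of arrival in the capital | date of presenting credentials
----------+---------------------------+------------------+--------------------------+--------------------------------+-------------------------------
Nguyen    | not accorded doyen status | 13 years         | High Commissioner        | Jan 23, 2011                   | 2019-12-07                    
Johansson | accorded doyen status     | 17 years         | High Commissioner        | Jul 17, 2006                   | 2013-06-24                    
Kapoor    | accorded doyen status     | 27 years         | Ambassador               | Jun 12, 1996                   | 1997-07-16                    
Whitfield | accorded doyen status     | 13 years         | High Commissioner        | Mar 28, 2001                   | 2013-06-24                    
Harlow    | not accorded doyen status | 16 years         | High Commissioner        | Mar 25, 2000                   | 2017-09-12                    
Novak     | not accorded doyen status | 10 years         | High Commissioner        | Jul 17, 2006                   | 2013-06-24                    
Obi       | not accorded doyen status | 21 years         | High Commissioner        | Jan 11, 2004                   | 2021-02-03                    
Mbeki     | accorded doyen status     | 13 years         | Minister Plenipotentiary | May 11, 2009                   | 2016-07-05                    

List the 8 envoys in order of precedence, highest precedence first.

Kapoor, Whitfield, Novak, Johansson, Harlow, Nguyen, Obi, Mbeki

By class of mission: Kapoor (Ambassador); then Whitfield, Novak, Johansson, Harlow, Nguyen and Obi (High Commissioner); then Mbeki (Minister Plenipotentiary).
Among Whitfield, Novak, Johansson, Harlow, Nguyen and Obi, by date of presenting credentials (earlier first): Whitfield, Novak and Johansson (2013-06-24) before Harlow (2017-09-12) before Nguyen (2019-12-07) before Obi (2021-02-03).
Among Whitfield, Novak and Johansson, by date of arrival in the capital (earlier first): Whitfield (Mar 28, 2001) before Novak and Johansson (Jul 17, 2006).
Among Novak and Johansson, by years accredited (lower first): Novak (10 years) before Johansson (17 years).
Full order: Kapoor, Whitfield, Novak, Johansson, Harlow, Nguyen, Obi, Mbeki.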